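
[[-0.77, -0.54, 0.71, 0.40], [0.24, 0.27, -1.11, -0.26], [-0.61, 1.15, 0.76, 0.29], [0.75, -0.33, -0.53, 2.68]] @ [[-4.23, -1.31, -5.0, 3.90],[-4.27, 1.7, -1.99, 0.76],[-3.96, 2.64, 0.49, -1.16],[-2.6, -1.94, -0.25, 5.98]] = [[1.71, 1.19, 5.17, -1.84], [2.90, -2.28, -2.22, 0.87], [-6.09, 4.20, 1.06, -0.65], [-6.63, -8.14, -4.02, 19.32]]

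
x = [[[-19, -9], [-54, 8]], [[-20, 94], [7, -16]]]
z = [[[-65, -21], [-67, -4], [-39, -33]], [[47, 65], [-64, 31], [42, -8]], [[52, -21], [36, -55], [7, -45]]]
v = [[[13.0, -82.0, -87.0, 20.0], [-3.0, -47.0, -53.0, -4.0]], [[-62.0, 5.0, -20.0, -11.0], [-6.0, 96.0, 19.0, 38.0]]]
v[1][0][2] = -20.0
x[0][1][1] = 8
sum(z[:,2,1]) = -86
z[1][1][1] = 31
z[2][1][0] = 36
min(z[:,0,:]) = -65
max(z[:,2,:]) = 42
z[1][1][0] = -64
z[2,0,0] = 52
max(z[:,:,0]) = 52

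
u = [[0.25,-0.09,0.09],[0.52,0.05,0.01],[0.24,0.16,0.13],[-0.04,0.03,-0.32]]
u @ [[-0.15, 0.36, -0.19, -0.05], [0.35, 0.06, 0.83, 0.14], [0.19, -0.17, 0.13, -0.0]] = [[-0.05, 0.07, -0.11, -0.03], [-0.06, 0.19, -0.06, -0.02], [0.04, 0.07, 0.10, 0.01], [-0.04, 0.04, -0.01, 0.01]]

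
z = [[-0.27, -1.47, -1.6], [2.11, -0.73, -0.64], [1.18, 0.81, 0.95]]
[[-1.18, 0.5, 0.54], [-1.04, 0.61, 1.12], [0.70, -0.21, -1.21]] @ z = [[2.01,  1.81,  2.08], [2.89,  1.99,  2.34], [-2.06,  -1.86,  -2.14]]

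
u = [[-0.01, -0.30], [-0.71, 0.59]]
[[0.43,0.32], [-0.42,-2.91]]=u @ [[-0.59,3.14],[-1.43,-1.16]]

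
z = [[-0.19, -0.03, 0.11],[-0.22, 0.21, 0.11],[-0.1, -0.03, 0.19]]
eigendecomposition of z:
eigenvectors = [[-0.86, -0.21, 0.26], [-0.42, 0.83, -0.68], [-0.28, -0.51, 0.69]]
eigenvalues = [-0.17, 0.2, 0.18]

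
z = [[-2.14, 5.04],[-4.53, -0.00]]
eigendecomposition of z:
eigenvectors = [[(0.73+0j), 0.73-0.00j], [0.15+0.67j, (0.15-0.67j)]]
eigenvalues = [(-1.07+4.66j), (-1.07-4.66j)]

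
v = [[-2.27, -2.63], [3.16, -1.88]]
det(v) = 12.58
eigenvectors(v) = [[(0.05-0.67j), 0.05+0.67j],[-0.74+0.00j, -0.74-0.00j]]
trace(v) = -4.15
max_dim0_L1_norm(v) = 5.43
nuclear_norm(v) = 7.12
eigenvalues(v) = [(-2.08+2.88j), (-2.08-2.88j)]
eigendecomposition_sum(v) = [[-1.14+1.37j,(-1.31-0.95j)], [1.58+1.14j,-0.94+1.51j]] + [[(-1.14-1.37j), (-1.31+0.95j)], [1.58-1.14j, (-0.94-1.51j)]]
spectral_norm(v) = 3.89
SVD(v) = [[-0.59, 0.81],[0.81, 0.59]] @ diag([3.8908460711134425, 3.2328187160589574]) @ [[1.00, 0.01], [0.01, -1.00]]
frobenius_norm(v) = 5.06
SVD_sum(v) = [[-2.29, -0.01], [3.15, 0.02]] + [[0.02, -2.62], [0.01, -1.9]]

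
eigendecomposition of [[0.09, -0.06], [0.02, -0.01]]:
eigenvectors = [[0.97, 0.57], [0.23, 0.82]]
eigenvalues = [0.08, 0.0]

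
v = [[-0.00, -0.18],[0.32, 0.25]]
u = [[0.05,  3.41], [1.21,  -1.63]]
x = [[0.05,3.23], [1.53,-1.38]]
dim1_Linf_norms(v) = [0.18, 0.32]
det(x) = -5.01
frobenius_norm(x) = 3.83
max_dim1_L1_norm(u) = 3.46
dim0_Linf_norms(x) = [1.53, 3.23]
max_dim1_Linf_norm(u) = 3.41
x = u + v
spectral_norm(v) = 0.42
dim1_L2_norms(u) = [3.41, 2.03]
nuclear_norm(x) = 4.97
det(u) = -4.21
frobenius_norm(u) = 3.97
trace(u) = -1.58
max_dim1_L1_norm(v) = 0.57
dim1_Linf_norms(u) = [3.41, 1.63]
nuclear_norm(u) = 4.92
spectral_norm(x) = 3.56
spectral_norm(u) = 3.81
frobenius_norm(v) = 0.44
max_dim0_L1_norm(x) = 4.61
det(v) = 0.06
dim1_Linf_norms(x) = [3.23, 1.53]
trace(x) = -1.33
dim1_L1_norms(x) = [3.28, 2.91]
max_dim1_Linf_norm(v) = 0.32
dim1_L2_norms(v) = [0.18, 0.41]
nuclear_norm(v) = 0.56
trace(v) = 0.25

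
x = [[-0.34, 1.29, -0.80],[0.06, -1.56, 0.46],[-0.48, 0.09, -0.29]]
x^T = [[-0.34, 0.06, -0.48], [1.29, -1.56, 0.09], [-0.8, 0.46, -0.29]]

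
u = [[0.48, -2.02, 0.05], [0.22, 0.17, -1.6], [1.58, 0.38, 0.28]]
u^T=[[0.48, 0.22, 1.58], [-2.02, 0.17, 0.38], [0.05, -1.6, 0.28]]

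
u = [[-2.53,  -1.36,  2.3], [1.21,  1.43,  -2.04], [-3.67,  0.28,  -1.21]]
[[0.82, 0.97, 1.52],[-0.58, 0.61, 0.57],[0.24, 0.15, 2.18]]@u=[[-6.48,0.7,-1.93],[0.11,1.82,-3.27],[-8.43,0.5,-2.39]]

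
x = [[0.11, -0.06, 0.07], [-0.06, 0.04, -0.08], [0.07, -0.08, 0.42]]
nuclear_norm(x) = 0.57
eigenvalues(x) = [0.46, 0.11, 0.0]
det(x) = 0.00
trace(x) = 0.57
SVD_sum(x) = [[0.02, -0.02, 0.1], [-0.02, 0.02, -0.09], [0.10, -0.09, 0.41]] + [[0.09,-0.04,-0.03], [-0.04,0.02,0.01], [-0.03,0.01,0.01]] + [[0.0,0.0,0.0], [0.00,0.00,0.00], [0.00,0.0,0.00]]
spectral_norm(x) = 0.46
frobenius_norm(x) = 0.47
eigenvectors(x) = [[-0.23,0.87,0.43], [0.22,-0.39,0.9], [-0.95,-0.30,0.1]]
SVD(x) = [[-0.23, 0.87, -0.43], [0.22, -0.39, -0.9], [-0.95, -0.3, -0.10]] @ diag([0.4551830402479432, 0.11271188278799402, 0.002105076964062606]) @ [[-0.23,  0.22,  -0.95], [0.87,  -0.39,  -0.3], [-0.43,  -0.9,  -0.10]]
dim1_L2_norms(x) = [0.14, 0.11, 0.43]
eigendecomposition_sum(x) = [[0.02,-0.02,0.10],[-0.02,0.02,-0.09],[0.10,-0.09,0.41]] + [[0.09, -0.04, -0.03], [-0.04, 0.02, 0.01], [-0.03, 0.01, 0.01]] + [[0.0,  0.0,  0.00], [0.0,  0.00,  0.00], [0.00,  0.00,  0.0]]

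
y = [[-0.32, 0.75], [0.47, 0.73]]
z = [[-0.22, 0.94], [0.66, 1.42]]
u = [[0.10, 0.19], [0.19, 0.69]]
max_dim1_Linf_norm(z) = 1.42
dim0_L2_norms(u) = [0.21, 0.72]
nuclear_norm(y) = 1.61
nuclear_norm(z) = 2.29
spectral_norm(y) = 1.05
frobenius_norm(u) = 0.75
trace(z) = 1.20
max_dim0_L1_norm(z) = 2.36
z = u + y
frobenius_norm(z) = 1.84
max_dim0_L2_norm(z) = 1.7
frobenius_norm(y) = 1.19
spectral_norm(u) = 0.75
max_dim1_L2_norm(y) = 0.87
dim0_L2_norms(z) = [0.7, 1.7]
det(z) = -0.93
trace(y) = 0.41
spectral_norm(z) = 1.76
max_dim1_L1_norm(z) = 2.08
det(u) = 0.03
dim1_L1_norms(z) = [1.16, 2.08]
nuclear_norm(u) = 0.79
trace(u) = 0.79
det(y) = -0.59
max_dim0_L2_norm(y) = 1.05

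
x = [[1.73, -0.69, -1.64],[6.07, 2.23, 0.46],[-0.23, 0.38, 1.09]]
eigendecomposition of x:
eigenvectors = [[(0.01+0.34j), 0.01-0.34j, (0.21+0j)], [(0.93+0j), 0.93-0.00j, -0.83+0.00j], [0.04-0.14j, 0.04+0.14j, 0.52+0.00j]]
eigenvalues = [(2.33+2.14j), (2.33-2.14j), (0.39+0j)]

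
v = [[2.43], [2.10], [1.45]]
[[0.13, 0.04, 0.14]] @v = [[0.6]]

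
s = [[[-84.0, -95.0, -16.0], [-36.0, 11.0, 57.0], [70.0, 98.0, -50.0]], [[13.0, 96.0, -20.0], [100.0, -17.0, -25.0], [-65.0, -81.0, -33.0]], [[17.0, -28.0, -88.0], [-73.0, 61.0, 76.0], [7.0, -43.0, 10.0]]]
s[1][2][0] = -65.0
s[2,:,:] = [[17.0, -28.0, -88.0], [-73.0, 61.0, 76.0], [7.0, -43.0, 10.0]]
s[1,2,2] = -33.0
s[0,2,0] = 70.0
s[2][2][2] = 10.0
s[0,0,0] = -84.0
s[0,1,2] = 57.0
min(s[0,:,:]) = -95.0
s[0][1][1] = 11.0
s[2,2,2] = 10.0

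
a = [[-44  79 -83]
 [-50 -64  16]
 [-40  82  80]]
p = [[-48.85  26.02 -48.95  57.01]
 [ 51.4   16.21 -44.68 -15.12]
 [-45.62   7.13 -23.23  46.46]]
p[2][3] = 46.46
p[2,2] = -23.23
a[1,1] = -64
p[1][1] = 16.21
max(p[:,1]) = 26.02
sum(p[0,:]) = -14.770000000000003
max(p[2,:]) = 46.46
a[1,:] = [-50, -64, 16]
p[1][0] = 51.4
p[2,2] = -23.23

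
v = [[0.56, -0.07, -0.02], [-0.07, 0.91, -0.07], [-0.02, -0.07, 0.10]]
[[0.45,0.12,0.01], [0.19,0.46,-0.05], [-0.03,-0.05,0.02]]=v @ [[0.84, 0.27, 0.01], [0.27, 0.52, -0.04], [0.01, -0.04, 0.17]]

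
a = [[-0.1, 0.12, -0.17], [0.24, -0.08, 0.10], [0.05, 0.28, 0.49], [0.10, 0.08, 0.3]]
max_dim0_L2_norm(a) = 0.61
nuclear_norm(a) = 1.09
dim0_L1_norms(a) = [0.49, 0.56, 1.06]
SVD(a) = [[-0.20, 0.53, -0.78], [0.18, -0.75, -0.61], [0.83, 0.37, -0.10], [0.49, -0.13, 0.07]] @ diag([0.6665403622162395, 0.31551699028539454, 0.10427355550613193]) @ [[0.23,  0.35,  0.91], [-0.72,  0.69,  -0.08], [-0.65,  -0.64,  0.41]]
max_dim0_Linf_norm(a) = 0.49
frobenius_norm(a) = 0.74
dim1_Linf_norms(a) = [0.17, 0.24, 0.49, 0.3]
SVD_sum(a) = [[-0.03, -0.05, -0.12], [0.03, 0.04, 0.11], [0.13, 0.19, 0.50], [0.07, 0.11, 0.29]] + [[-0.12, 0.12, -0.01], [0.17, -0.16, 0.02], [-0.08, 0.08, -0.01], [0.03, -0.03, 0.00]] + [[0.05, 0.05, -0.03], [0.04, 0.04, -0.03], [0.01, 0.01, -0.00], [-0.00, -0.00, 0.00]]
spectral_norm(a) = 0.67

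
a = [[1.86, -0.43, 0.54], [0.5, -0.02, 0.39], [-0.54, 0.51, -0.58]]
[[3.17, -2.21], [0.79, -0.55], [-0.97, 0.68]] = a @ [[1.68, -1.17], [-0.27, 0.19], [-0.13, 0.09]]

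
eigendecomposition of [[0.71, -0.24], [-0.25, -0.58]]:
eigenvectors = [[0.98, 0.18], [-0.18, 0.98]]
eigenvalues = [0.75, -0.62]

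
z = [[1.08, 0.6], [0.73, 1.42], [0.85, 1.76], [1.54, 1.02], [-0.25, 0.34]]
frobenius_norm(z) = 3.39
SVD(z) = [[-0.36, 0.45], [-0.48, -0.34], [-0.59, -0.47], [-0.55, 0.54], [-0.03, -0.41]] @ diag([3.2392765868992, 0.9964874277012581]) @ [[-0.64, -0.77], [0.77, -0.64]]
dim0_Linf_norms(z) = [1.54, 1.76]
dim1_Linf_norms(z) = [1.08, 1.42, 1.76, 1.54, 0.34]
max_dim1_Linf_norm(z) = 1.76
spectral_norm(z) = 3.24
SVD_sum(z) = [[0.73, 0.89], [0.99, 1.20], [1.21, 1.46], [1.13, 1.36], [0.07, 0.08]] + [[0.35, -0.29], [-0.26, 0.22], [-0.36, 0.3], [0.41, -0.34], [-0.32, 0.26]]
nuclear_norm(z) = 4.24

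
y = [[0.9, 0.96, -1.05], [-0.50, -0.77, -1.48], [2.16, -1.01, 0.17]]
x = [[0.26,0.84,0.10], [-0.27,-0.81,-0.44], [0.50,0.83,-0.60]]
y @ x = [[-0.55, -0.89, 0.30],[-0.66, -1.02, 1.18],[0.92, 2.77, 0.56]]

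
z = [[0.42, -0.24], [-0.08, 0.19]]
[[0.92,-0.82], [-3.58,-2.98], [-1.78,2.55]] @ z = [[0.45, -0.38], [-1.27, 0.29], [-0.95, 0.91]]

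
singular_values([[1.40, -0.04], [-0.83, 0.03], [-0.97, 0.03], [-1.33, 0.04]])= [2.32, 0.01]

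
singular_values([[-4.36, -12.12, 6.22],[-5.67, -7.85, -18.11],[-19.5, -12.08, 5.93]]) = [27.04, 20.0, 7.5]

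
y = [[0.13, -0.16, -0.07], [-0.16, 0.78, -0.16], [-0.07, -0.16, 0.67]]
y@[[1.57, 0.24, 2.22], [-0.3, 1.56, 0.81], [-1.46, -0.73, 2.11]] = [[0.35, -0.17, 0.01], [-0.25, 1.3, -0.06], [-1.04, -0.76, 1.13]]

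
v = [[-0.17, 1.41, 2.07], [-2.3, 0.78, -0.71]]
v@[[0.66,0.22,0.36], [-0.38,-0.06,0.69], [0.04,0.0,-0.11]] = [[-0.57, -0.12, 0.68], [-1.84, -0.55, -0.21]]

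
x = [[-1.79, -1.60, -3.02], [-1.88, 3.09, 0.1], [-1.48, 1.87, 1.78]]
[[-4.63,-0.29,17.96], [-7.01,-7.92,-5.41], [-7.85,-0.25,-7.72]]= x @ [[4.32, -1.03, -2.23], [0.4, -3.27, -3.01], [-1.24, 2.44, -3.03]]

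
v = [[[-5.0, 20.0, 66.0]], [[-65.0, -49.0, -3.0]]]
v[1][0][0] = -65.0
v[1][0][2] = -3.0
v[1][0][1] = -49.0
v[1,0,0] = -65.0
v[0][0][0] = -5.0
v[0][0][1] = 20.0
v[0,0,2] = 66.0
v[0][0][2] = 66.0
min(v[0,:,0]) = -5.0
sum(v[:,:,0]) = -70.0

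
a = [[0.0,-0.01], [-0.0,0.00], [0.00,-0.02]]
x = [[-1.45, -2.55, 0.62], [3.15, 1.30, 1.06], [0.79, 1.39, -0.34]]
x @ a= [[0.0,0.00],[0.00,-0.05],[0.0,-0.00]]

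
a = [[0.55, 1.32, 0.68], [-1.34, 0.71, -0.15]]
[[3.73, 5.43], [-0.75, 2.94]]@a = [[-5.22,8.78,1.72], [-4.35,1.1,-0.95]]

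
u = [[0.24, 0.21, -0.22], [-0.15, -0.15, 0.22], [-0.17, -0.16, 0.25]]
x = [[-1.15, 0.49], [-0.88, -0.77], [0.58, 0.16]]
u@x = [[-0.59, -0.08], [0.43, 0.08], [0.48, 0.08]]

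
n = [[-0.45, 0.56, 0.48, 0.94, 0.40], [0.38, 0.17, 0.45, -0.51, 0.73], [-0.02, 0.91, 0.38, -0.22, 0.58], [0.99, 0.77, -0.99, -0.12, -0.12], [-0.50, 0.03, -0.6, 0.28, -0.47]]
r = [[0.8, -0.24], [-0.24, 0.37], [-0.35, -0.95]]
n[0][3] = 0.939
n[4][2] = -0.595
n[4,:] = [-0.499, 0.026, -0.595, 0.275, -0.467]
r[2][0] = -0.348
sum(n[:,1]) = 2.441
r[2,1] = -0.953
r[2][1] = -0.953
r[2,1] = -0.953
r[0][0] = 0.799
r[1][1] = 0.368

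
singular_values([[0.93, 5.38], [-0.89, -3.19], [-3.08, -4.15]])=[8.02, 1.77]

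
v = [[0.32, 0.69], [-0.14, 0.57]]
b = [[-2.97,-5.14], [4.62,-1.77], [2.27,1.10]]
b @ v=[[-0.23, -4.98], [1.73, 2.18], [0.57, 2.19]]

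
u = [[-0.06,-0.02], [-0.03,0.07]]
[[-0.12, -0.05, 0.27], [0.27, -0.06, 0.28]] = u@ [[0.61, 0.97, -5.05], [4.13, -0.4, 1.88]]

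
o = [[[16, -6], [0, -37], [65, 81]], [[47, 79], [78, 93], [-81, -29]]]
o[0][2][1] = 81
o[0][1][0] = 0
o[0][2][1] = 81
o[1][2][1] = -29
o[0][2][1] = 81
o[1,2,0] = -81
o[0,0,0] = 16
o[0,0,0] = 16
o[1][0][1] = 79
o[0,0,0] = 16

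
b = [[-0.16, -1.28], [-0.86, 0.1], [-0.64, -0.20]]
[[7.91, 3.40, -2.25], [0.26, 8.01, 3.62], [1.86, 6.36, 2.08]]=b @ [[-1.01, -9.48, -3.95], [-6.05, -1.47, 2.25]]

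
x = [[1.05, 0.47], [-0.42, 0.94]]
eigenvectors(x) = [[(0.73+0j), (0.73-0j)], [-0.09+0.68j, (-0.09-0.68j)]]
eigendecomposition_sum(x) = [[0.53+0.16j, (0.24-0.53j)], [-0.21+0.47j, 0.47+0.28j]] + [[0.53-0.16j, 0.24+0.53j], [-0.21-0.47j, 0.47-0.28j]]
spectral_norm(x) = 1.15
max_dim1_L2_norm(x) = 1.15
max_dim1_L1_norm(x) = 1.52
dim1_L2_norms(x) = [1.15, 1.03]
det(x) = 1.18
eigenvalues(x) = [(1+0.44j), (1-0.44j)]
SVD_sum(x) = [[1.05, 0.47], [0.00, 0.0]] + [[0.0, -0.0], [-0.42, 0.94]]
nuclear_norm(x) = 2.18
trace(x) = 1.99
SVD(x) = [[-1.00, -0.00], [-0.0, 1.00]] @ diag([1.1503922938468438, 1.0295618341108983]) @ [[-0.91, -0.41], [-0.41, 0.91]]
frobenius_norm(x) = 1.54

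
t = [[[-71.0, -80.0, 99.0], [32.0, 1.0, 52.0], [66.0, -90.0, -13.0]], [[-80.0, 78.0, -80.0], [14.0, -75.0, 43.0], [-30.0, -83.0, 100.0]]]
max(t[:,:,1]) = 78.0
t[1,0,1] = 78.0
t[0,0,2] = 99.0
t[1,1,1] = -75.0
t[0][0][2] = 99.0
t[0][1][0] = 32.0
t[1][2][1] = -83.0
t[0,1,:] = [32.0, 1.0, 52.0]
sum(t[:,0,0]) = -151.0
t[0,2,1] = -90.0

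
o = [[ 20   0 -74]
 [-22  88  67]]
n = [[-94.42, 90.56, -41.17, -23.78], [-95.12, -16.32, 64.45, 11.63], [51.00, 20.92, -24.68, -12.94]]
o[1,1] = 88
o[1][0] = -22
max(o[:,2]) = 67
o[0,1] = 0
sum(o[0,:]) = -54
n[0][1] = 90.56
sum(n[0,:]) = -68.81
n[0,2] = -41.17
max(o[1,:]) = 88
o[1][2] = 67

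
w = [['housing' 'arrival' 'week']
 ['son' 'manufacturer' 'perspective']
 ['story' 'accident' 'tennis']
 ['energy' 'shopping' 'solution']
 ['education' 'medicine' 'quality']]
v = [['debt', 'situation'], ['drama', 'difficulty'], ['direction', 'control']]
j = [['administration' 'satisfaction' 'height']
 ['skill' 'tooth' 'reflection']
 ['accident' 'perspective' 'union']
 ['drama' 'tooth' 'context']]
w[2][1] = 'accident'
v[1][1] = 'difficulty'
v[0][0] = 'debt'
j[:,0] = ['administration', 'skill', 'accident', 'drama']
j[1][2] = 'reflection'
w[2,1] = 'accident'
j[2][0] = 'accident'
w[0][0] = 'housing'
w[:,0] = ['housing', 'son', 'story', 'energy', 'education']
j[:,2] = ['height', 'reflection', 'union', 'context']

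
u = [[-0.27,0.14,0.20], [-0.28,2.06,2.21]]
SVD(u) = [[-0.09, -1.0], [-1.00, 0.09]] @ diag([3.04583979946922, 0.24791110497374888]) @ [[0.10, -0.68, -0.73], [0.99, 0.17, -0.02]]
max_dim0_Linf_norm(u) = 2.21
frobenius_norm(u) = 3.06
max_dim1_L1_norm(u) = 4.55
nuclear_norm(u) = 3.29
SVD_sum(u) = [[-0.03, 0.18, 0.19], [-0.30, 2.06, 2.21]] + [[-0.24, -0.04, 0.01], [0.02, 0.00, -0.0]]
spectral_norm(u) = 3.05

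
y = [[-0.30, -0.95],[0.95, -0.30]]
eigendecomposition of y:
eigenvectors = [[(0.71+0j), 0.71-0.00j], [-0.71j, 0.71j]]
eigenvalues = [(-0.3+0.95j), (-0.3-0.95j)]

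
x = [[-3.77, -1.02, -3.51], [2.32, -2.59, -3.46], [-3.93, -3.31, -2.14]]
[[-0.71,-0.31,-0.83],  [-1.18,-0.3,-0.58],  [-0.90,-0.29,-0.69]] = x @ [[-0.03, 0.01, 0.05], [0.19, 0.03, 0.04], [0.18, 0.07, 0.17]]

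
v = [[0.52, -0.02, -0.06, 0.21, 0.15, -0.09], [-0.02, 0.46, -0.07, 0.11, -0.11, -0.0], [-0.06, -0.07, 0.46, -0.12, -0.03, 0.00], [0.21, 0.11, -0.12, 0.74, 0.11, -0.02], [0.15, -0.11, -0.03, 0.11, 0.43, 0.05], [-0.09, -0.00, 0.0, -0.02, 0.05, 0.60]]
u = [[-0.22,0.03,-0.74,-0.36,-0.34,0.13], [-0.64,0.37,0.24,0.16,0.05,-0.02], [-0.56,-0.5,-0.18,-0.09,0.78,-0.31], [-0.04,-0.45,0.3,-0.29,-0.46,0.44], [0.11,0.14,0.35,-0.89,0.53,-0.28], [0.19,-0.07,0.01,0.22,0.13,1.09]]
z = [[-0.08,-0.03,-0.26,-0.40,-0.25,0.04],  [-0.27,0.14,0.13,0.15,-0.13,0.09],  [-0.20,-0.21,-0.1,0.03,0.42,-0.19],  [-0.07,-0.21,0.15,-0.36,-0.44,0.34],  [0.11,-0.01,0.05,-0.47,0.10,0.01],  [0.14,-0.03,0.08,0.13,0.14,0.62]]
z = v @ u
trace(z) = 0.32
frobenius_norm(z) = 1.40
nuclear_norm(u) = 5.88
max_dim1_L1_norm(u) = 2.42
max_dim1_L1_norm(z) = 1.57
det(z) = 0.01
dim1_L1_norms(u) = [1.82, 1.48, 2.42, 1.98, 2.3, 1.71]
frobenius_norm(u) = 2.49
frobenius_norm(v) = 1.44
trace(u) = 1.30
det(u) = 0.72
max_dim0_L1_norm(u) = 2.29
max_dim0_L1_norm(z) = 1.54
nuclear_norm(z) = 3.10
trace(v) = 3.21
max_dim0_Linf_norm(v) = 0.74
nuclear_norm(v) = 3.21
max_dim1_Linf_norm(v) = 0.74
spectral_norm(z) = 0.91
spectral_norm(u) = 1.49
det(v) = 0.01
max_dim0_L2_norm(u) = 1.25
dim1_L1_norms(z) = [1.06, 0.91, 1.15, 1.57, 0.75, 1.14]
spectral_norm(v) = 0.98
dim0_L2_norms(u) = [0.91, 0.78, 0.92, 1.04, 1.11, 1.25]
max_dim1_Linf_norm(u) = 1.09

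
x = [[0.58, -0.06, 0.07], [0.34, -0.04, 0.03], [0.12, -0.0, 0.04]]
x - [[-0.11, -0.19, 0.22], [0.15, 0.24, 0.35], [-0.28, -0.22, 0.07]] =[[0.69, 0.13, -0.15],[0.19, -0.28, -0.32],[0.4, 0.22, -0.03]]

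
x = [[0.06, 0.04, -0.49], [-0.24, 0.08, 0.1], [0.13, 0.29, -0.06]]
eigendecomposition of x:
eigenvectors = [[(0.74+0j), (0.74-0j), (-0.58+0j)], [(0.11+0.4j), (0.11-0.4j), (0.73+0j)], [0.28-0.45j, 0.28+0.45j, 0.36+0.00j]]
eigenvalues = [(-0.12+0.32j), (-0.12-0.32j), (0.32+0j)]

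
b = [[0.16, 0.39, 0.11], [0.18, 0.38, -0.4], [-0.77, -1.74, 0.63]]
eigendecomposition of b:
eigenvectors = [[-0.04, -0.92, -0.71], [-0.38, 0.39, 0.53], [0.92, -0.04, 0.46]]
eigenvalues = [1.37, -0.0, -0.2]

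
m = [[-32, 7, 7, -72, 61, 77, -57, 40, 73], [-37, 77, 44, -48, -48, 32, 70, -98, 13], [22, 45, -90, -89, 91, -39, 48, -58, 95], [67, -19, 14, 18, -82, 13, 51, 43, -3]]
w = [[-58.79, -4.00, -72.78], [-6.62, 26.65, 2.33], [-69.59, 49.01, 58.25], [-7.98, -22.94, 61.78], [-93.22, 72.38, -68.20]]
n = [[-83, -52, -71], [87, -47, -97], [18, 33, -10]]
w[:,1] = [-4.0, 26.65, 49.01, -22.94, 72.38]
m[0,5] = 77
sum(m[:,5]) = 83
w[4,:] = [-93.22, 72.38, -68.2]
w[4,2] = -68.2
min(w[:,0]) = -93.22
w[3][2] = 61.78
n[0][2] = -71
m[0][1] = 7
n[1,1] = -47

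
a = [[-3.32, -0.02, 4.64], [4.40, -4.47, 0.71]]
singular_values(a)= [6.93, 4.94]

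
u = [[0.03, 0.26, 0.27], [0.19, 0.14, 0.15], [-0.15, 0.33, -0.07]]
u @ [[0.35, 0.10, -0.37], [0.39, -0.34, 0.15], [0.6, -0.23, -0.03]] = [[0.27, -0.15, 0.02], [0.21, -0.06, -0.05], [0.03, -0.11, 0.11]]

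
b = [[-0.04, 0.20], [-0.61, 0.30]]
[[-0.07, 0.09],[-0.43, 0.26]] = b @ [[0.58, -0.24], [-0.24, 0.38]]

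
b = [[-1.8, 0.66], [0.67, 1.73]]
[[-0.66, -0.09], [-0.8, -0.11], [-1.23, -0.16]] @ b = [[1.13, -0.59], [1.37, -0.72], [2.11, -1.09]]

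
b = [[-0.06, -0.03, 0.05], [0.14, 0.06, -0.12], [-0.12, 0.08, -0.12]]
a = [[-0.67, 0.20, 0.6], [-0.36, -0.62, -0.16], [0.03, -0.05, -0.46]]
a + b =[[-0.73, 0.17, 0.65], [-0.22, -0.56, -0.28], [-0.09, 0.03, -0.58]]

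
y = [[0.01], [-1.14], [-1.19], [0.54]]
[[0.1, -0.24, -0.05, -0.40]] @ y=[[0.12]]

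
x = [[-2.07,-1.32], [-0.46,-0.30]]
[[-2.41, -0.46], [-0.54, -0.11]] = x @[[0.93,-0.37], [0.37,0.93]]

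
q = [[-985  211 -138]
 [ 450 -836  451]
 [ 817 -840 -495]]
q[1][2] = 451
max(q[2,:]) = 817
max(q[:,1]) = 211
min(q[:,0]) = -985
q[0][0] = -985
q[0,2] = -138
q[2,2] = -495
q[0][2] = -138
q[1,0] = 450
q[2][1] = -840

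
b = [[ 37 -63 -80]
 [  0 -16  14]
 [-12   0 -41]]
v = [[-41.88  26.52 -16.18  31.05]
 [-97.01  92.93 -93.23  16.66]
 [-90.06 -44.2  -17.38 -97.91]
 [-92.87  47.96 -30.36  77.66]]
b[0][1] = -63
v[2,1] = -44.2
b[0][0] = 37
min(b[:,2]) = -80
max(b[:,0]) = 37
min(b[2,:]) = -41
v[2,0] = -90.06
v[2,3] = -97.91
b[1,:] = [0, -16, 14]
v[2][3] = -97.91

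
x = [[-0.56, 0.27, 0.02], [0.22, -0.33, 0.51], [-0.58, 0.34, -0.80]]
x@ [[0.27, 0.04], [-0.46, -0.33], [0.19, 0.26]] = [[-0.27, -0.11], [0.31, 0.25], [-0.46, -0.34]]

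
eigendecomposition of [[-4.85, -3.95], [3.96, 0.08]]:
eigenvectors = [[0.44-0.55j, (0.44+0.55j)], [(-0.71+0j), -0.71-0.00j]]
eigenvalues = [(-2.38+3.09j), (-2.38-3.09j)]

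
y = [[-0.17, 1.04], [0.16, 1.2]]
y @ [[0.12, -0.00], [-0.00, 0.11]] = [[-0.02, 0.11], [0.02, 0.13]]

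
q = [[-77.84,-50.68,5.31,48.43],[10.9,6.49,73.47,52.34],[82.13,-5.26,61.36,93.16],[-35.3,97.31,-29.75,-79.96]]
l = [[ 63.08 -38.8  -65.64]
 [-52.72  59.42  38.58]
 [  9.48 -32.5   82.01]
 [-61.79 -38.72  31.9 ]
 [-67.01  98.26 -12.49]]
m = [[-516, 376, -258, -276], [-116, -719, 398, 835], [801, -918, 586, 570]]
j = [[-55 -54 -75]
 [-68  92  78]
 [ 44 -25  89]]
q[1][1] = 6.49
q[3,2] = -29.75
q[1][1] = 6.49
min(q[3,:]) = -79.96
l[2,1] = -32.5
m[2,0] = 801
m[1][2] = 398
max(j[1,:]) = 92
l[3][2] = 31.9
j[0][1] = -54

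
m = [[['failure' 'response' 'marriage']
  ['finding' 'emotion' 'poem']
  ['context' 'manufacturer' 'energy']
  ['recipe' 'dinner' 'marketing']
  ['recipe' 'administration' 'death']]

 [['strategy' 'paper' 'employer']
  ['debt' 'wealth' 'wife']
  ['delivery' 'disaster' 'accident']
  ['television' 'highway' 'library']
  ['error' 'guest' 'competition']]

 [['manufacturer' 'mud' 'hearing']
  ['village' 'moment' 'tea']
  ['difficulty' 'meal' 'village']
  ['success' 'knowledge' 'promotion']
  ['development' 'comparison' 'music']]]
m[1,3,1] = 'highway'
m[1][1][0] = 'debt'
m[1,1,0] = 'debt'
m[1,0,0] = 'strategy'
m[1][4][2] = 'competition'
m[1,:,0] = ['strategy', 'debt', 'delivery', 'television', 'error']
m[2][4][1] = 'comparison'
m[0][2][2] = 'energy'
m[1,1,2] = 'wife'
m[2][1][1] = 'moment'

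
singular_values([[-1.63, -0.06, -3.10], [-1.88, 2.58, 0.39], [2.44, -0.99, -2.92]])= [4.76, 3.64, 1.48]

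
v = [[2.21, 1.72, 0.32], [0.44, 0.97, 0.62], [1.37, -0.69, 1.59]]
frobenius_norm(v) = 3.79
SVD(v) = [[-0.84, -0.4, -0.35],[-0.32, -0.14, 0.94],[-0.43, 0.9, -0.01]] @ diag([3.195837477168883, 1.920296990272259, 0.6663199596846326]) @ [[-0.81,-0.46,-0.36], [0.15,-0.76,0.63], [-0.56,0.46,0.68]]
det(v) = 4.09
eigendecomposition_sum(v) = [[(1.97+0j), 1.27+0.00j, 0.92-0.00j], [(0.8+0j), 0.52+0.00j, (0.37-0j)], [(1.39+0j), 0.90+0.00j, (0.65-0j)]] + [[0.12+0.18j, (0.22-0.56j), -0.30+0.07j],[-0.18-0.02j, (0.23+0.45j), 0.12-0.22j],[(-0.01-0.35j), (-0.79+0.58j), 0.47+0.17j]] + [[0.12-0.18j, 0.22+0.56j, -0.30-0.07j],[-0.18+0.02j, (0.23-0.45j), 0.12+0.22j],[(-0.01+0.35j), (-0.79-0.58j), (0.47-0.17j)]]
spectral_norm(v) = 3.20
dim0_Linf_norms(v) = [2.21, 1.72, 1.59]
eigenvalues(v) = [(3.13+0j), (0.82+0.8j), (0.82-0.8j)]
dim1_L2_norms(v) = [2.82, 1.23, 2.21]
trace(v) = 4.77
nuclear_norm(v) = 5.78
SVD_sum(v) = [[2.19, 1.24, 0.97], [0.83, 0.47, 0.37], [1.11, 0.63, 0.49]] + [[-0.11, 0.59, -0.49],[-0.04, 0.21, -0.18],[0.26, -1.32, 1.1]] + [[0.13,-0.11,-0.16], [-0.35,0.29,0.43], [0.0,-0.0,-0.00]]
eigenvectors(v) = [[(0.78+0j),0.41-0.26j,0.41+0.26j],[0.31+0.00j,-0.07+0.40j,(-0.07-0.4j)],[0.55+0.00j,-0.78+0.00j,(-0.78-0j)]]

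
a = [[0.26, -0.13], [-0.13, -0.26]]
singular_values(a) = [0.29, 0.29]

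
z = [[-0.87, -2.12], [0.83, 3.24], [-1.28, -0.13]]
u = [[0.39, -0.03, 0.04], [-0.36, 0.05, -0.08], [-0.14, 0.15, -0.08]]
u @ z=[[-0.42, -0.93],  [0.46, 0.94],  [0.35, 0.79]]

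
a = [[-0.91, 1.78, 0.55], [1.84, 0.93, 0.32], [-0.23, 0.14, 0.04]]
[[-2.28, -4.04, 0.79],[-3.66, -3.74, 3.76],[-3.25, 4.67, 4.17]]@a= [[-5.54, -7.7, -2.52], [-4.42, -9.47, -3.06], [10.59, -0.86, -0.13]]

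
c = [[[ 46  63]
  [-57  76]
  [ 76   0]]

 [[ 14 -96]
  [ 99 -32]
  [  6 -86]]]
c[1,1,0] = 99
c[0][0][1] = 63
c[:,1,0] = [-57, 99]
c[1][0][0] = 14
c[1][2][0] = 6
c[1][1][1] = -32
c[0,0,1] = 63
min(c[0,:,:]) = -57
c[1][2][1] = -86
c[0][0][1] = 63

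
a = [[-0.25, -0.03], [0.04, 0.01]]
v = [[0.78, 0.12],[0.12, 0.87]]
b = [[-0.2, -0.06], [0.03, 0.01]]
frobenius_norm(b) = 0.21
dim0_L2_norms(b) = [0.2, 0.06]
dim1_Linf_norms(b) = [0.2, 0.03]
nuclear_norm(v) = 1.65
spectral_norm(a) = 0.26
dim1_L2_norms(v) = [0.79, 0.88]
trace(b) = -0.19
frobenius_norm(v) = 1.18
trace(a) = -0.24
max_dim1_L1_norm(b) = 0.26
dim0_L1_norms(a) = [0.29, 0.04]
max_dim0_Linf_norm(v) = 0.87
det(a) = -0.00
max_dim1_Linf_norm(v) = 0.87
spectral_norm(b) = 0.21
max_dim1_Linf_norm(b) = 0.2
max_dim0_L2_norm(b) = 0.2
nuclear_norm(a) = 0.26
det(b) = -0.00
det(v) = 0.66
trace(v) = 1.65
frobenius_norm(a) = 0.26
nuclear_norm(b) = 0.21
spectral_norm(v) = 0.95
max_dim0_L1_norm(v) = 0.99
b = a @ v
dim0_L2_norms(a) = [0.25, 0.03]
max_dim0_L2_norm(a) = 0.25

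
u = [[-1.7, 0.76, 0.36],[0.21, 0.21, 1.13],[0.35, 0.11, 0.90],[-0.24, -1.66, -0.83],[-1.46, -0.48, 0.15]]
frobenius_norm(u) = 3.43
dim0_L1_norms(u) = [3.96, 3.22, 3.37]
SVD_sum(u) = [[-1.33,  0.94,  0.78], [-0.33,  0.23,  0.19], [-0.14,  0.10,  0.08], [0.77,  -0.54,  -0.45], [-0.66,  0.46,  0.39]] + [[-0.37, -0.31, -0.26], [0.54, 0.45, 0.38], [0.49, 0.41, 0.34], [-1.01, -0.85, -0.71], [-0.80, -0.67, -0.56]] + [[0.0, 0.13, -0.16],[-0.00, -0.47, 0.56],[-0.00, -0.4, 0.48],[-0.00, -0.27, 0.33],[-0.0, -0.27, 0.33]]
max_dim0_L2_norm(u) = 2.29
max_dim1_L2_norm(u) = 1.9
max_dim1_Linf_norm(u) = 1.7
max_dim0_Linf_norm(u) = 1.7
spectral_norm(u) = 2.32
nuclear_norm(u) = 5.73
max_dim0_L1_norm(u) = 3.96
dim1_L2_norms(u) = [1.9, 1.17, 0.97, 1.87, 1.54]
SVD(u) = [[-0.78, -0.24, 0.18], [-0.19, 0.35, -0.64], [-0.08, 0.32, -0.54], [0.45, -0.66, -0.37], [-0.39, -0.52, -0.37]] @ diag([2.3171767457338612, 2.2576651951893187, 1.1520155361196316]) @ [[0.74, -0.52, -0.43],[0.67, 0.57, 0.48],[0.00, 0.64, -0.77]]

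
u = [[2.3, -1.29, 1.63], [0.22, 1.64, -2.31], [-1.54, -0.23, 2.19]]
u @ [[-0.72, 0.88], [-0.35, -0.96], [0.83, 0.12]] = [[0.15, 3.46],[-2.65, -1.66],[3.01, -0.87]]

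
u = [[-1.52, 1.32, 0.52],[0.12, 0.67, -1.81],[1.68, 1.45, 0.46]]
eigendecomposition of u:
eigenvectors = [[0.87+0.00j, (-0.24-0.18j), -0.24+0.18j], [(-0.29+0j), 0.07-0.66j, (0.07+0.66j)], [(-0.4+0j), -0.69+0.00j, -0.69-0.00j]]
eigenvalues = [(-2.19+0j), (0.9+1.82j), (0.9-1.82j)]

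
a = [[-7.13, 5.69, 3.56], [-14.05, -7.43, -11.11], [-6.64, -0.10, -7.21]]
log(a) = [[2.83+0.28j, (0.86+0.45j), (1.65-1.09j)], [-3.43+0.51j, (2.35+0.8j), -0.80-1.97j], [-1.00-0.53j, 0.66-0.84j, 1.38+2.06j]]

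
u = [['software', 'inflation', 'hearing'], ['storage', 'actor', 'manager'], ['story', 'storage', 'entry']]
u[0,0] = 'software'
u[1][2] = 'manager'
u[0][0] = 'software'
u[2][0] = 'story'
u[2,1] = 'storage'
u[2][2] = 'entry'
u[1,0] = 'storage'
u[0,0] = 'software'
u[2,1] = 'storage'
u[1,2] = 'manager'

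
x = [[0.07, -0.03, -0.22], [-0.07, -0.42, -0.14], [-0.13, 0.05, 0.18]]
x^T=[[0.07, -0.07, -0.13], [-0.03, -0.42, 0.05], [-0.22, -0.14, 0.18]]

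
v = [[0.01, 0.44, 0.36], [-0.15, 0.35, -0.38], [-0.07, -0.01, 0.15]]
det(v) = 0.031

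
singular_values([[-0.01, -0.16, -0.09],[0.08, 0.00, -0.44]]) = [0.46, 0.16]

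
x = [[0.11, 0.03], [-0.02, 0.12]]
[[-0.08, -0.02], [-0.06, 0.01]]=x @ [[-0.57, -0.20], [-0.61, 0.05]]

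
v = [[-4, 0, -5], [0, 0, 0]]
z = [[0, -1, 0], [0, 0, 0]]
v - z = [[-4, 1, -5], [0, 0, 0]]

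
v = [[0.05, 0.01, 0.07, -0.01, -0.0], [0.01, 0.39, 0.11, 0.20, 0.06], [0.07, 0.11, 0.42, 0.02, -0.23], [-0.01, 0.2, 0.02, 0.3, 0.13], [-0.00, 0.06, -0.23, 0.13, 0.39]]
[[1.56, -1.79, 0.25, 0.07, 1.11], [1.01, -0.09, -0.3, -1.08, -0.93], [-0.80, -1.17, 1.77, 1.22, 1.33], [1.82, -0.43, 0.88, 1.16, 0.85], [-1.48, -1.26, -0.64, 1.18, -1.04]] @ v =[[0.08,-0.57,-0.24,-0.20,0.28], [0.04,-0.33,0.13,-0.48,-0.44], [0.06,0.05,0.28,0.35,0.2], [0.14,0.23,0.28,0.37,0.25], [-0.14,-0.4,-0.25,-0.03,-0.18]]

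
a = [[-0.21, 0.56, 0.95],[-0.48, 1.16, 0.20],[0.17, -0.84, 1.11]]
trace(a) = 2.06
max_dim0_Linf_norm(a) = 1.16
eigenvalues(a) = [(0.34+0.19j), (0.34-0.19j), (1.38+0j)]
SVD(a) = [[0.21, 0.73, 0.65],[0.71, 0.34, -0.61],[-0.67, 0.6, -0.44]] @ diag([1.6371824611165278, 1.4679864874727746, 0.08630910502243211]) @ [[-0.31, 0.92, -0.24],[-0.15, 0.21, 0.97],[0.94, 0.33, 0.07]]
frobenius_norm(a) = 2.20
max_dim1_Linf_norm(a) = 1.16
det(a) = 0.21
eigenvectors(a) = [[0.86+0.00j, 0.86-0.00j, (0.45+0j)], [(0.43+0.07j), (0.43-0.07j), (-0.19+0j)], [0.24+0.13j, 0.24-0.13j, (0.87+0j)]]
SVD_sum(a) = [[-0.11,0.32,-0.08], [-0.36,1.07,-0.28], [0.33,-1.01,0.26]] + [[-0.16, 0.22, 1.03], [-0.07, 0.10, 0.49], [-0.13, 0.18, 0.85]] + [[0.05, 0.02, 0.0], [-0.05, -0.02, -0.0], [-0.04, -0.01, -0.0]]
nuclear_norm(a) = 3.19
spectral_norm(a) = 1.64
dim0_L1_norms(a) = [0.86, 2.56, 2.26]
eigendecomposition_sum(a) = [[-0.25+0.76j,0.68-0.99j,0.28-0.61j], [(-0.18+0.36j),(0.41-0.44j),(0.18-0.28j)], [-0.19+0.18j,(0.34-0.18j),(0.17-0.13j)]] + [[-0.25-0.76j, 0.68+0.99j, 0.28+0.61j], [-0.18-0.36j, (0.41+0.44j), 0.18+0.28j], [(-0.19-0.18j), (0.34+0.18j), (0.17+0.13j)]] + [[(0.28+0j), (-0.79-0j), (0.4-0j)], [-0.12-0.00j, 0.34+0.00j, -0.17+0.00j], [(0.54+0j), (-1.53-0j), 0.77-0.00j]]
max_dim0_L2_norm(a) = 1.54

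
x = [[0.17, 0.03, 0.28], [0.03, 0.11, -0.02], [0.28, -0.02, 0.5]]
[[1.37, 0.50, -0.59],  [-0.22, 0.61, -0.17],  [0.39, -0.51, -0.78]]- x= [[1.2,  0.47,  -0.87], [-0.25,  0.5,  -0.15], [0.11,  -0.49,  -1.28]]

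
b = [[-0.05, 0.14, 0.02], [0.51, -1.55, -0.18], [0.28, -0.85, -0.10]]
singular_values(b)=[1.88, 0.01, 0.0]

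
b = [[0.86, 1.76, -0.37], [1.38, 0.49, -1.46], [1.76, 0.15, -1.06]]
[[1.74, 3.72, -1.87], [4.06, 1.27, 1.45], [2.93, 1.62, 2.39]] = b@[[0.08, 1.37, 1.28], [0.41, 1.65, -1.77], [-2.57, 0.98, -0.38]]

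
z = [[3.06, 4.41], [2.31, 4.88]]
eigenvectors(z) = [[-0.88, -0.72],[0.48, -0.69]]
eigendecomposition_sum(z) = [[0.41, -0.43],[-0.23, 0.24]] + [[2.65, 4.84], [2.54, 4.64]]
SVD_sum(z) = [[2.68, 4.63], [2.69, 4.66]] + [[0.38, -0.22], [-0.38, 0.22]]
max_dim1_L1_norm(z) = 7.47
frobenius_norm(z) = 7.61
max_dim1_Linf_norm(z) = 4.88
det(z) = 4.75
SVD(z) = [[-0.71, -0.71], [-0.71, 0.71]] @ diag([7.58755572409313, 0.625458338965571]) @ [[-0.50, -0.87], [-0.87, 0.5]]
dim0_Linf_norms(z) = [3.06, 4.88]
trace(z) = 7.94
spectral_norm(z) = 7.59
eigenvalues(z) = [0.65, 7.29]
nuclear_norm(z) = 8.21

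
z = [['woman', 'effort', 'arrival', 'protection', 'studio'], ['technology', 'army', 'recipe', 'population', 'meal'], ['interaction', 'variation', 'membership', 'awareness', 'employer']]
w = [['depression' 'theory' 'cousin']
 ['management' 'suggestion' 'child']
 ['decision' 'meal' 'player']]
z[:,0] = ['woman', 'technology', 'interaction']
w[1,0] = 'management'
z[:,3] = ['protection', 'population', 'awareness']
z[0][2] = 'arrival'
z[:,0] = ['woman', 'technology', 'interaction']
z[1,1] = 'army'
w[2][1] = 'meal'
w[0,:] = ['depression', 'theory', 'cousin']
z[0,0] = 'woman'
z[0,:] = ['woman', 'effort', 'arrival', 'protection', 'studio']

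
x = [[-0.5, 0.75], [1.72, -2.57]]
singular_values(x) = [3.22, 0.0]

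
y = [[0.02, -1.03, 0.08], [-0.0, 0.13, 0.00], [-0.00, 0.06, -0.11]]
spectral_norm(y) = 1.04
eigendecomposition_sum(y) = [[0.02, 0.18, 0.01], [0.0, 0.0, 0.00], [0.0, 0.0, 0.0]] + [[-0.0, -0.02, 0.07], [-0.0, -0.00, -0.00], [-0.00, 0.03, -0.11]] + [[0.00, -1.19, 0.0], [0.00, 0.13, 0.00], [0.0, 0.03, 0.0]]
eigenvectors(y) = [[1.0,-0.52,-0.99],[0.0,0.0,0.11],[0.00,0.85,0.03]]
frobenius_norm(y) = 1.05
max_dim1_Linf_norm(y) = 1.03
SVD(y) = [[-0.99, -0.05, 0.13], [0.12, 0.1, 0.99], [0.07, -0.99, 0.09]] @ diag([1.0436440083228378, 0.10535852399350641, 0.0026010216744195647]) @ [[-0.02, 1.0, -0.08],[-0.01, 0.08, 1.00],[1.0, 0.02, 0.01]]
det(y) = -0.00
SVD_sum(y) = [[0.02, -1.03, 0.09], [-0.0, 0.13, -0.01], [-0.0, 0.07, -0.01]] + [[0.00, -0.00, -0.01], [-0.00, 0.0, 0.01], [0.0, -0.01, -0.10]] + [[0.0, 0.00, 0.0], [0.00, 0.0, 0.00], [0.0, 0.00, 0.00]]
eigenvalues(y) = [0.02, -0.11, 0.13]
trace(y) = 0.04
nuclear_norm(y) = 1.15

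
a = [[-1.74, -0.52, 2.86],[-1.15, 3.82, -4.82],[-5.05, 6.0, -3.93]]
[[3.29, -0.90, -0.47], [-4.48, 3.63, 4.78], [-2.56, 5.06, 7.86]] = a @ [[-0.54, -0.4, -0.48], [-0.39, 0.16, 0.69], [0.75, -0.53, -0.33]]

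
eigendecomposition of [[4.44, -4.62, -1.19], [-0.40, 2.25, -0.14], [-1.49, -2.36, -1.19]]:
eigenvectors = [[-0.98, 0.23, -0.59], [0.12, 0.06, -0.48], [0.18, 0.97, 0.64]]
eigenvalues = [5.24, -1.69, 1.95]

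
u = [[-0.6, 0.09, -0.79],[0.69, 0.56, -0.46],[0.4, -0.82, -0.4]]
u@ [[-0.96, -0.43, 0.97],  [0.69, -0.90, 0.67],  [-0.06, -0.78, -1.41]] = [[0.69,0.79,0.59], [-0.25,-0.44,1.69], [-0.93,0.88,0.4]]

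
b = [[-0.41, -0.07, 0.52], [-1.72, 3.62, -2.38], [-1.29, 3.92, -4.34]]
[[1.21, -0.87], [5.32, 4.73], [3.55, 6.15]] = b@[[-2.50,1.74], [0.57,2.12], [0.44,-0.02]]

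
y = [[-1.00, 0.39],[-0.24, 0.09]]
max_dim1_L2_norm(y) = 1.07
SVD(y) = [[-0.97, -0.23], [-0.23, 0.97]] @ diag([1.103534937265437, 0.003262243793495842]) @ [[0.93, -0.36], [-0.36, -0.93]]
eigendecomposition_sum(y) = [[-1.00, 0.39], [-0.24, 0.09]] + [[0.0, -0.0], [0.0, -0.0]]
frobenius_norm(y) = 1.10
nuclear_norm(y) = 1.11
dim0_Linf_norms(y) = [1.0, 0.39]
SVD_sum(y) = [[-1.0, 0.39], [-0.24, 0.09]] + [[0.00, 0.00], [-0.00, -0.00]]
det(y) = 0.00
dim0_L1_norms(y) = [1.24, 0.48]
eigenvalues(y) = [-0.91, -0.0]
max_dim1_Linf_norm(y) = 1.0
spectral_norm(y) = 1.10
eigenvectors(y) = [[-0.97, -0.36], [-0.23, -0.93]]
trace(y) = -0.91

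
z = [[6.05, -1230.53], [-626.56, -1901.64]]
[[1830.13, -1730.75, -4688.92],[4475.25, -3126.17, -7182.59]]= z@[[-2.59, 0.71, -0.1], [-1.5, 1.41, 3.81]]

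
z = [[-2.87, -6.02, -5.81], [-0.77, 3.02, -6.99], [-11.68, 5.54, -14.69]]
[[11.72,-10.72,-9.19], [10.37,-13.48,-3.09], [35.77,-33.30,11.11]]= z @ [[-1.39, 0.51, -1.85],[0.0, -0.19, 1.26],[-1.33, 1.79, 1.19]]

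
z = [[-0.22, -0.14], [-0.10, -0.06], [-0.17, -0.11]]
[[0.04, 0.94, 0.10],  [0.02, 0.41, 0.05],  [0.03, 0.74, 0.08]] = z @ [[-0.92, -0.82, -1.06],[1.15, -5.43, 0.95]]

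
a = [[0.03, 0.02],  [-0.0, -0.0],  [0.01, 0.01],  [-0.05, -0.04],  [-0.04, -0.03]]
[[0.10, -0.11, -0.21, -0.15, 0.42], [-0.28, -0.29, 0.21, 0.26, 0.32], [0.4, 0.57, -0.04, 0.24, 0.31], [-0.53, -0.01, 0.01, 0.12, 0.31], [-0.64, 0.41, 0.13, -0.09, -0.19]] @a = [[-0.01, -0.01], [-0.03, -0.02], [-0.01, -0.01], [-0.03, -0.02], [-0.01, -0.0]]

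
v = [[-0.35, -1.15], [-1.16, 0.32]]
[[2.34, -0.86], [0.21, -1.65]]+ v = [[1.99, -2.01],[-0.95, -1.33]]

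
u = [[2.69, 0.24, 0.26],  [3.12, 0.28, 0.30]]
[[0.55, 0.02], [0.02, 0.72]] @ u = [[1.54, 0.14, 0.15],[2.30, 0.21, 0.22]]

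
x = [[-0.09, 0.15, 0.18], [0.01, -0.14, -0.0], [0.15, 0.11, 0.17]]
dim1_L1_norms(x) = [0.42, 0.15, 0.43]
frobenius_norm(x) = 0.38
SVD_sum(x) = [[0.02, 0.15, 0.16], [-0.01, -0.06, -0.07], [0.02, 0.14, 0.16]] + [[-0.1,0.03,-0.01], [0.04,-0.01,0.00], [0.13,-0.03,0.01]] + [[-0.01, -0.03, 0.03], [-0.02, -0.07, 0.06], [0.0, 0.00, -0.00]]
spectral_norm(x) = 0.32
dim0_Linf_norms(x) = [0.15, 0.15, 0.18]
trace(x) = -0.06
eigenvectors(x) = [[-0.47,-0.92,-0.7],[-0.01,0.2,-0.47],[-0.88,0.33,0.53]]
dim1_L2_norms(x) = [0.25, 0.14, 0.25]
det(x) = 0.01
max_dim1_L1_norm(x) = 0.43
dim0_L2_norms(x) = [0.18, 0.23, 0.25]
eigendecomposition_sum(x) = [[0.05, 0.05, 0.11], [0.00, 0.0, 0.0], [0.09, 0.09, 0.2]] + [[-0.11, 0.23, 0.06], [0.02, -0.05, -0.01], [0.04, -0.08, -0.02]] + [[-0.02, -0.13, 0.01], [-0.02, -0.09, 0.01], [0.02, 0.10, -0.01]]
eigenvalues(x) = [0.25, -0.19, -0.13]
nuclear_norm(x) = 0.60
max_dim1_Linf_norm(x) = 0.18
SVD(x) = [[0.69, 0.61, 0.39], [-0.29, -0.26, 0.92], [0.66, -0.75, -0.0]] @ diag([0.3231718543335592, 0.17665056566400864, 0.10273524330625093]) @ [[0.11, 0.67, 0.73],[-0.96, 0.26, -0.10],[-0.26, -0.69, 0.67]]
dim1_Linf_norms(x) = [0.18, 0.14, 0.17]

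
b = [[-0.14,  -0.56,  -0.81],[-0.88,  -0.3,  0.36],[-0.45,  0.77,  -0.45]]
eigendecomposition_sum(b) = [[0.41-0.00j, -0.37+0.00j, -0.32-0.00j], [(-0.37+0j), 0.33-0.00j, (0.29+0j)], [-0.33+0.00j, (0.29-0j), (0.25+0j)]] + [[-0.28+0.09j,(-0.1+0.3j),(-0.24-0.22j)], [-0.25-0.18j,(-0.32+0.11j),(0.04-0.35j)], [-0.06+0.32j,0.24+0.26j,(-0.35+0.12j)]] + [[(-0.28-0.09j), -0.10-0.30j, (-0.24+0.22j)],[-0.25+0.18j, (-0.32-0.11j), 0.04+0.35j],[(-0.06-0.32j), (0.24-0.26j), (-0.35-0.12j)]]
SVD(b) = [[0.3, 0.26, 0.92], [-0.41, 0.90, -0.12], [-0.86, -0.34, 0.37]] @ diag([1.000299955013495, 0.9963712188896072, 0.9939036141238439]) @ [[0.71,-0.71,-0.00], [-0.68,-0.68,0.27], [-0.19,-0.19,-0.96]]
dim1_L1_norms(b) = [1.51, 1.54, 1.67]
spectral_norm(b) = 1.00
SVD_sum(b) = [[0.21, -0.21, -0.0],[-0.29, 0.29, 0.00],[-0.61, 0.61, 0.00]] + [[-0.18, -0.18, 0.07], [-0.61, -0.61, 0.24], [0.23, 0.23, -0.09]] + [[-0.17, -0.17, -0.88], [0.02, 0.02, 0.12], [-0.07, -0.07, -0.36]]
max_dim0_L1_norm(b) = 1.63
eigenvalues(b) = [(1+0j), (-0.94+0.32j), (-0.94-0.32j)]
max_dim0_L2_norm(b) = 1.0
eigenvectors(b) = [[(0.64+0j), (0.27+0.47j), (0.27-0.47j)],[(-0.58+0j), (-0.24+0.53j), (-0.24-0.53j)],[-0.51+0.00j, (0.61+0j), (0.61-0j)]]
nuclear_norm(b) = 2.99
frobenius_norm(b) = 1.73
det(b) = 0.99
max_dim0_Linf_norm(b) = 0.88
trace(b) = -0.89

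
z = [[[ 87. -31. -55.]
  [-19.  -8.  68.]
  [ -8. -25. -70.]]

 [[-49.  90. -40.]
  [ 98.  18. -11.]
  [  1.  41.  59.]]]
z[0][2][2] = -70.0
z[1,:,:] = [[-49.0, 90.0, -40.0], [98.0, 18.0, -11.0], [1.0, 41.0, 59.0]]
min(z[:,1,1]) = -8.0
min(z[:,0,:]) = -55.0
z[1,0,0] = -49.0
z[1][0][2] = -40.0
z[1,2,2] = 59.0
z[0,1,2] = 68.0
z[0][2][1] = -25.0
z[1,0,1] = 90.0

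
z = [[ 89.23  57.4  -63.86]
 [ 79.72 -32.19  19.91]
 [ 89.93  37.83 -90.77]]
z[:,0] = [89.23, 79.72, 89.93]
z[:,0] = [89.23, 79.72, 89.93]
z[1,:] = [79.72, -32.19, 19.91]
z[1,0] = 79.72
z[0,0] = 89.23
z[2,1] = 37.83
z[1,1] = -32.19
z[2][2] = -90.77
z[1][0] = 79.72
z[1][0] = 79.72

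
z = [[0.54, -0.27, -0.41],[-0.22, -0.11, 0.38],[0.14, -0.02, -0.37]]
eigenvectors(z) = [[0.96, -0.02, 0.47], [-0.24, -0.86, 0.86], [0.15, 0.51, 0.21]]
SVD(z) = [[-0.79, -0.6, -0.08], [0.45, -0.67, 0.59], [-0.41, 0.44, 0.80]] @ diag([0.8898114107317904, 0.3063155903334075, 0.09384248744676961]) @ [[-0.66,0.19,0.73], [-0.39,0.74,-0.55], [-0.65,-0.64,-0.41]]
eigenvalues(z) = [0.54, -0.34, -0.14]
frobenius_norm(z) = 0.95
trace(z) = 0.06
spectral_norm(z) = 0.89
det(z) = 0.03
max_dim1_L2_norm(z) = 0.73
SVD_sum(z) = [[0.46, -0.14, -0.51], [-0.26, 0.08, 0.29], [0.24, -0.07, -0.27]] + [[0.07, -0.14, 0.10], [0.08, -0.15, 0.11], [-0.05, 0.10, -0.07]] + [[0.0, 0.0, 0.00], [-0.04, -0.04, -0.02], [-0.05, -0.05, -0.03]]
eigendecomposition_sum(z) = [[0.54, -0.21, -0.33], [-0.13, 0.05, 0.08], [0.09, -0.03, -0.05]] + [[-0.0,-0.0,0.01],[-0.09,-0.06,0.46],[0.05,0.04,-0.28]] + [[0.0, -0.05, -0.09], [0.0, -0.1, -0.17], [0.00, -0.02, -0.04]]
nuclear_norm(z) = 1.29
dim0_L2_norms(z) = [0.6, 0.29, 0.67]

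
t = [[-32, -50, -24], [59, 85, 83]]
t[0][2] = -24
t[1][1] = 85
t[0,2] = -24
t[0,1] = -50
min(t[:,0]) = -32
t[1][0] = 59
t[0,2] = -24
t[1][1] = 85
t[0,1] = -50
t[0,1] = -50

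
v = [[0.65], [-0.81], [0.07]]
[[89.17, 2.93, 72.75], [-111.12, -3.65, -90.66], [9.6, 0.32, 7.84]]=v@[[137.18, 4.51, 111.93]]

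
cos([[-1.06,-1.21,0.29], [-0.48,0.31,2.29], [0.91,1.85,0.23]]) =[[0.43, -0.38, 0.89], [-0.71, -0.51, -0.42], [0.45, -0.05, -0.39]]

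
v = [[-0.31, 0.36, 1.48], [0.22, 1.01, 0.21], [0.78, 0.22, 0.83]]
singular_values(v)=[1.84, 0.96, 0.76]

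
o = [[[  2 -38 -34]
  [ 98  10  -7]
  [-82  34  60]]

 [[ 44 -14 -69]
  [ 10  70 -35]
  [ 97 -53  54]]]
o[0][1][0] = 98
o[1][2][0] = 97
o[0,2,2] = 60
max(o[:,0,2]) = -34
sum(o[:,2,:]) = 110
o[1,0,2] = -69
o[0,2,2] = 60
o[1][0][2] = -69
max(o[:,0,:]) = 44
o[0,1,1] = 10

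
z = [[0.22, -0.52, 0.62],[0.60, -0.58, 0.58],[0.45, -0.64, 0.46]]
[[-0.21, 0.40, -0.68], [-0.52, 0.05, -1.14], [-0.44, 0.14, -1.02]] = z@[[-0.75,-0.92,-1.1], [0.29,-0.42,0.81], [0.17,0.62,-0.02]]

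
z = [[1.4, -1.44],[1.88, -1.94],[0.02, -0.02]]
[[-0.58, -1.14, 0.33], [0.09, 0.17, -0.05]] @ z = [[-2.95, 3.04],[0.44, -0.46]]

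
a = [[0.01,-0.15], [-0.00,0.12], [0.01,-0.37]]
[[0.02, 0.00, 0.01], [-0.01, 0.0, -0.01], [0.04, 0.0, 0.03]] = a @ [[0.23, 0.08, -0.01], [-0.11, -0.00, -0.07]]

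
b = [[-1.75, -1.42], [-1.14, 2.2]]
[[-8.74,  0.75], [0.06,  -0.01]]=b @ [[3.5, -0.30], [1.84, -0.16]]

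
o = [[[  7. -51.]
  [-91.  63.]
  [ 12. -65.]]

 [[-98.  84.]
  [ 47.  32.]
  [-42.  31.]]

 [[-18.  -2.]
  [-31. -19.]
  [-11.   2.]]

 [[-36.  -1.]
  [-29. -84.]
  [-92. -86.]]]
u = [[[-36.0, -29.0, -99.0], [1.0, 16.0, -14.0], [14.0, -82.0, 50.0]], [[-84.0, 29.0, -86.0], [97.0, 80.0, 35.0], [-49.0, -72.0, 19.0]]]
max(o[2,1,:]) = -19.0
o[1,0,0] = -98.0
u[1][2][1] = -72.0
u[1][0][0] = -84.0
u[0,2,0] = 14.0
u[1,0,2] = -86.0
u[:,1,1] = [16.0, 80.0]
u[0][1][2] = -14.0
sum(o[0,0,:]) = -44.0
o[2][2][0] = -11.0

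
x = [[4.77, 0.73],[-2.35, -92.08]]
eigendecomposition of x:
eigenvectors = [[1.0, -0.01], [-0.02, 1.00]]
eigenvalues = [4.75, -92.06]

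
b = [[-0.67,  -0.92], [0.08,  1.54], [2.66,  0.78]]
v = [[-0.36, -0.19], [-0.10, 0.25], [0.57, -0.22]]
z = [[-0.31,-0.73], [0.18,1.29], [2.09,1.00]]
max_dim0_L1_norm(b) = 3.41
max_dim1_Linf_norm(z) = 2.09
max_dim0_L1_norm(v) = 1.03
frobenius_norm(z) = 2.77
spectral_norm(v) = 0.70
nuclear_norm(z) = 3.65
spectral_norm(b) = 3.01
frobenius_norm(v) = 0.78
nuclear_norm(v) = 1.05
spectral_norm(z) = 2.54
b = z + v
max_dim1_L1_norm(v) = 0.79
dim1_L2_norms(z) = [0.79, 1.3, 2.32]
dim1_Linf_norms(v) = [0.36, 0.25, 0.57]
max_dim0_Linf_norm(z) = 2.09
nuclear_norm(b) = 4.53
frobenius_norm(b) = 3.37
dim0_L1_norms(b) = [3.41, 3.24]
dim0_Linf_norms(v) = [0.57, 0.25]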